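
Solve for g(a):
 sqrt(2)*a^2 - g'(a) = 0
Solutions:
 g(a) = C1 + sqrt(2)*a^3/3


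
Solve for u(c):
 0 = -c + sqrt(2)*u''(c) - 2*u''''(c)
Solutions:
 u(c) = C1 + C2*c + C3*exp(-2^(3/4)*c/2) + C4*exp(2^(3/4)*c/2) + sqrt(2)*c^3/12


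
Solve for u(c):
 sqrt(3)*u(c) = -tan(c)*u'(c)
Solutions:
 u(c) = C1/sin(c)^(sqrt(3))


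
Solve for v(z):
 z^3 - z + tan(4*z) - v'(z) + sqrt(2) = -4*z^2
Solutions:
 v(z) = C1 + z^4/4 + 4*z^3/3 - z^2/2 + sqrt(2)*z - log(cos(4*z))/4


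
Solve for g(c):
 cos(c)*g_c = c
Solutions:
 g(c) = C1 + Integral(c/cos(c), c)


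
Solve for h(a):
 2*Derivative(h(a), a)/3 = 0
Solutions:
 h(a) = C1


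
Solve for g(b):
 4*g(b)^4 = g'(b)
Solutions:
 g(b) = (-1/(C1 + 12*b))^(1/3)
 g(b) = (-1/(C1 + 4*b))^(1/3)*(-3^(2/3) - 3*3^(1/6)*I)/6
 g(b) = (-1/(C1 + 4*b))^(1/3)*(-3^(2/3) + 3*3^(1/6)*I)/6


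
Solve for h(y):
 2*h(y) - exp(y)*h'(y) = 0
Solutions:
 h(y) = C1*exp(-2*exp(-y))


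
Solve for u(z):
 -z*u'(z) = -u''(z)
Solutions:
 u(z) = C1 + C2*erfi(sqrt(2)*z/2)


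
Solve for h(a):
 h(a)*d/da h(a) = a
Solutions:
 h(a) = -sqrt(C1 + a^2)
 h(a) = sqrt(C1 + a^2)


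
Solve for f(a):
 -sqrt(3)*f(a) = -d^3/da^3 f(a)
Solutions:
 f(a) = C3*exp(3^(1/6)*a) + (C1*sin(3^(2/3)*a/2) + C2*cos(3^(2/3)*a/2))*exp(-3^(1/6)*a/2)


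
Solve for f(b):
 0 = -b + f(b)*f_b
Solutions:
 f(b) = -sqrt(C1 + b^2)
 f(b) = sqrt(C1 + b^2)


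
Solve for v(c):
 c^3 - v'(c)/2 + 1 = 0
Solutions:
 v(c) = C1 + c^4/2 + 2*c


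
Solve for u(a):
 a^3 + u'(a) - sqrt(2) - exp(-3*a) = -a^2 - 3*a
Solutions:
 u(a) = C1 - a^4/4 - a^3/3 - 3*a^2/2 + sqrt(2)*a - exp(-3*a)/3


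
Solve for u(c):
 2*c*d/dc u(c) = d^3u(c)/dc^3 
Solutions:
 u(c) = C1 + Integral(C2*airyai(2^(1/3)*c) + C3*airybi(2^(1/3)*c), c)


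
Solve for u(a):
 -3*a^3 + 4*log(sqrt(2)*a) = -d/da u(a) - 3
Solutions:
 u(a) = C1 + 3*a^4/4 - 4*a*log(a) - a*log(4) + a


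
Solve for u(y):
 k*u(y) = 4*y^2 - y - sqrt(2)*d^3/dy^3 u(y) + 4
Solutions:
 u(y) = C1*exp(2^(5/6)*y*(-k)^(1/3)/2) + C2*exp(2^(5/6)*y*(-k)^(1/3)*(-1 + sqrt(3)*I)/4) + C3*exp(-2^(5/6)*y*(-k)^(1/3)*(1 + sqrt(3)*I)/4) + 4*y^2/k - y/k + 4/k


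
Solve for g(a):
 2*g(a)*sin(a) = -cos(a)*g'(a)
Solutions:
 g(a) = C1*cos(a)^2


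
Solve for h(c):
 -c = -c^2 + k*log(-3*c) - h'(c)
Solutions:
 h(c) = C1 - c^3/3 + c^2/2 + c*k*log(-c) + c*k*(-1 + log(3))


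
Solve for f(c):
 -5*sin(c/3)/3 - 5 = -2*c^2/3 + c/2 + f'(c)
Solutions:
 f(c) = C1 + 2*c^3/9 - c^2/4 - 5*c + 5*cos(c/3)


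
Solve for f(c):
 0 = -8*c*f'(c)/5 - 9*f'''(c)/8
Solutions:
 f(c) = C1 + Integral(C2*airyai(-4*75^(1/3)*c/15) + C3*airybi(-4*75^(1/3)*c/15), c)


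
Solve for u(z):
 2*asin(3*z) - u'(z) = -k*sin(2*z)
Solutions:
 u(z) = C1 - k*cos(2*z)/2 + 2*z*asin(3*z) + 2*sqrt(1 - 9*z^2)/3


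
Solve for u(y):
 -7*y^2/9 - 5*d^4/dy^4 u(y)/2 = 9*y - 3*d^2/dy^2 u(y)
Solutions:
 u(y) = C1 + C2*y + C3*exp(-sqrt(30)*y/5) + C4*exp(sqrt(30)*y/5) + 7*y^4/324 + y^3/2 + 35*y^2/162


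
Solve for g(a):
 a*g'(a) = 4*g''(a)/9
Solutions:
 g(a) = C1 + C2*erfi(3*sqrt(2)*a/4)


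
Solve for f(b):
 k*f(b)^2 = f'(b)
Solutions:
 f(b) = -1/(C1 + b*k)


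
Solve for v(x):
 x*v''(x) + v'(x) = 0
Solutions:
 v(x) = C1 + C2*log(x)


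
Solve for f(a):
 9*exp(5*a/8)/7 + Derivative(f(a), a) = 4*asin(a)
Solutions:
 f(a) = C1 + 4*a*asin(a) + 4*sqrt(1 - a^2) - 72*exp(5*a/8)/35


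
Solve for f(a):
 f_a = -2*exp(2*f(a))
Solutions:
 f(a) = log(-sqrt(-1/(C1 - 2*a))) - log(2)/2
 f(a) = log(-1/(C1 - 2*a))/2 - log(2)/2


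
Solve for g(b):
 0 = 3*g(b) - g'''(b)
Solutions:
 g(b) = C3*exp(3^(1/3)*b) + (C1*sin(3^(5/6)*b/2) + C2*cos(3^(5/6)*b/2))*exp(-3^(1/3)*b/2)


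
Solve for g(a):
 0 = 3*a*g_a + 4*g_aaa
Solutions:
 g(a) = C1 + Integral(C2*airyai(-6^(1/3)*a/2) + C3*airybi(-6^(1/3)*a/2), a)


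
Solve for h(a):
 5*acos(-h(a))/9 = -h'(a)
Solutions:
 Integral(1/acos(-_y), (_y, h(a))) = C1 - 5*a/9


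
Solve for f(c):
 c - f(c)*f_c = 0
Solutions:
 f(c) = -sqrt(C1 + c^2)
 f(c) = sqrt(C1 + c^2)


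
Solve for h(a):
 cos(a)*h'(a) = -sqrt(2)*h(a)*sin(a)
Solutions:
 h(a) = C1*cos(a)^(sqrt(2))


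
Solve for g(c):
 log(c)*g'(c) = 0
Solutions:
 g(c) = C1


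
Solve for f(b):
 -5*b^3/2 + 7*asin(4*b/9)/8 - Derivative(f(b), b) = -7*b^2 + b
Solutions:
 f(b) = C1 - 5*b^4/8 + 7*b^3/3 - b^2/2 + 7*b*asin(4*b/9)/8 + 7*sqrt(81 - 16*b^2)/32


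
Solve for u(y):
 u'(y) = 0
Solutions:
 u(y) = C1


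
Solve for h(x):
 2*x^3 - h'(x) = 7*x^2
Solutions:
 h(x) = C1 + x^4/2 - 7*x^3/3


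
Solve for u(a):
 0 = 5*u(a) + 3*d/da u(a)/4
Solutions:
 u(a) = C1*exp(-20*a/3)


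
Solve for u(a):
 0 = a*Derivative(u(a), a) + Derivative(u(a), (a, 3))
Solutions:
 u(a) = C1 + Integral(C2*airyai(-a) + C3*airybi(-a), a)


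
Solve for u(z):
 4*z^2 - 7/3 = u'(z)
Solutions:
 u(z) = C1 + 4*z^3/3 - 7*z/3


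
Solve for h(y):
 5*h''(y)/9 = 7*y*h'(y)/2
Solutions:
 h(y) = C1 + C2*erfi(3*sqrt(35)*y/10)


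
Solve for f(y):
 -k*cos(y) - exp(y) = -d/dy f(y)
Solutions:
 f(y) = C1 + k*sin(y) + exp(y)


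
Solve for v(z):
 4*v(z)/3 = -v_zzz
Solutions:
 v(z) = C3*exp(-6^(2/3)*z/3) + (C1*sin(2^(2/3)*3^(1/6)*z/2) + C2*cos(2^(2/3)*3^(1/6)*z/2))*exp(6^(2/3)*z/6)


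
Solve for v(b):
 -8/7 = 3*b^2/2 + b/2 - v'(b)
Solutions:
 v(b) = C1 + b^3/2 + b^2/4 + 8*b/7


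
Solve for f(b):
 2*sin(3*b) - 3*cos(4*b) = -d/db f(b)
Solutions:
 f(b) = C1 + 3*sin(4*b)/4 + 2*cos(3*b)/3


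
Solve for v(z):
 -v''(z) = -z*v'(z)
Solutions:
 v(z) = C1 + C2*erfi(sqrt(2)*z/2)


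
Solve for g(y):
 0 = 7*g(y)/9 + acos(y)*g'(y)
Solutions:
 g(y) = C1*exp(-7*Integral(1/acos(y), y)/9)


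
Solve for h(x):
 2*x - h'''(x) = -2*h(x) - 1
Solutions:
 h(x) = C3*exp(2^(1/3)*x) - x + (C1*sin(2^(1/3)*sqrt(3)*x/2) + C2*cos(2^(1/3)*sqrt(3)*x/2))*exp(-2^(1/3)*x/2) - 1/2


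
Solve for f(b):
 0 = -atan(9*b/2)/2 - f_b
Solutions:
 f(b) = C1 - b*atan(9*b/2)/2 + log(81*b^2 + 4)/18


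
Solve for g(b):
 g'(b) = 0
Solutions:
 g(b) = C1


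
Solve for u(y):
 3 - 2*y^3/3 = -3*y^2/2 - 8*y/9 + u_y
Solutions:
 u(y) = C1 - y^4/6 + y^3/2 + 4*y^2/9 + 3*y


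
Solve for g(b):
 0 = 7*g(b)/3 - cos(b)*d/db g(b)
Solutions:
 g(b) = C1*(sin(b) + 1)^(7/6)/(sin(b) - 1)^(7/6)


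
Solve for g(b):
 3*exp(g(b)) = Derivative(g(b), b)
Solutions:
 g(b) = log(-1/(C1 + 3*b))


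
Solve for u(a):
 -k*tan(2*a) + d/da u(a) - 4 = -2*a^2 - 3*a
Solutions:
 u(a) = C1 - 2*a^3/3 - 3*a^2/2 + 4*a - k*log(cos(2*a))/2


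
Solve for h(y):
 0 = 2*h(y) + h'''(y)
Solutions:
 h(y) = C3*exp(-2^(1/3)*y) + (C1*sin(2^(1/3)*sqrt(3)*y/2) + C2*cos(2^(1/3)*sqrt(3)*y/2))*exp(2^(1/3)*y/2)


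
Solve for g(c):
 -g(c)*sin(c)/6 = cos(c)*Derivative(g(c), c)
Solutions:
 g(c) = C1*cos(c)^(1/6)


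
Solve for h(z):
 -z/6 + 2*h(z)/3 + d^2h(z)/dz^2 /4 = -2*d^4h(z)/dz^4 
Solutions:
 h(z) = z/4 + (C1*sin(3^(3/4)*z*cos(atan(sqrt(759)/3)/2)/3) + C2*cos(3^(3/4)*z*cos(atan(sqrt(759)/3)/2)/3))*exp(-3^(3/4)*z*sin(atan(sqrt(759)/3)/2)/3) + (C3*sin(3^(3/4)*z*cos(atan(sqrt(759)/3)/2)/3) + C4*cos(3^(3/4)*z*cos(atan(sqrt(759)/3)/2)/3))*exp(3^(3/4)*z*sin(atan(sqrt(759)/3)/2)/3)


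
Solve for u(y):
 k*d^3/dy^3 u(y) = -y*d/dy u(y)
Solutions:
 u(y) = C1 + Integral(C2*airyai(y*(-1/k)^(1/3)) + C3*airybi(y*(-1/k)^(1/3)), y)


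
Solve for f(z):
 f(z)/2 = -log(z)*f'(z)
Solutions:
 f(z) = C1*exp(-li(z)/2)


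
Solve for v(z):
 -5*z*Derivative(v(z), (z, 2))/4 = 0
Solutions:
 v(z) = C1 + C2*z


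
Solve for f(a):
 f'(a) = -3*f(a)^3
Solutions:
 f(a) = -sqrt(2)*sqrt(-1/(C1 - 3*a))/2
 f(a) = sqrt(2)*sqrt(-1/(C1 - 3*a))/2


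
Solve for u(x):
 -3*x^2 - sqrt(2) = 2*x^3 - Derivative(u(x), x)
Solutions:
 u(x) = C1 + x^4/2 + x^3 + sqrt(2)*x


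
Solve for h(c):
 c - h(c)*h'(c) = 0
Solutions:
 h(c) = -sqrt(C1 + c^2)
 h(c) = sqrt(C1 + c^2)


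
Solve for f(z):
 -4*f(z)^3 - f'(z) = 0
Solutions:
 f(z) = -sqrt(2)*sqrt(-1/(C1 - 4*z))/2
 f(z) = sqrt(2)*sqrt(-1/(C1 - 4*z))/2


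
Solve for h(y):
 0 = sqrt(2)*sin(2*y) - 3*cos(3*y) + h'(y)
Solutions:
 h(y) = C1 + sin(3*y) + sqrt(2)*cos(2*y)/2


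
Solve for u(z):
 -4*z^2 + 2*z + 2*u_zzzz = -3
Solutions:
 u(z) = C1 + C2*z + C3*z^2 + C4*z^3 + z^6/180 - z^5/120 - z^4/16


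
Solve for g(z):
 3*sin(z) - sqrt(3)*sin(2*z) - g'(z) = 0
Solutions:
 g(z) = C1 - 3*cos(z) + sqrt(3)*cos(2*z)/2


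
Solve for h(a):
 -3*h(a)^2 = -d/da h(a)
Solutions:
 h(a) = -1/(C1 + 3*a)


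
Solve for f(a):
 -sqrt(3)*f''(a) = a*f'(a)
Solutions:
 f(a) = C1 + C2*erf(sqrt(2)*3^(3/4)*a/6)


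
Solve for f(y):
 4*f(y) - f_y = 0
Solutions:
 f(y) = C1*exp(4*y)


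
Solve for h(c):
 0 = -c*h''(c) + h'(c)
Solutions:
 h(c) = C1 + C2*c^2


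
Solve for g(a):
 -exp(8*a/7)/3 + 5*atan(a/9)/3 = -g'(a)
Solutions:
 g(a) = C1 - 5*a*atan(a/9)/3 + 7*exp(8*a/7)/24 + 15*log(a^2 + 81)/2


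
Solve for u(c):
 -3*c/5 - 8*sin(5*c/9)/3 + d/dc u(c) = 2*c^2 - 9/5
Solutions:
 u(c) = C1 + 2*c^3/3 + 3*c^2/10 - 9*c/5 - 24*cos(5*c/9)/5


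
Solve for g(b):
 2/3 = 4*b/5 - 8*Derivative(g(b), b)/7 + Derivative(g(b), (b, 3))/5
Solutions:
 g(b) = C1 + C2*exp(-2*sqrt(70)*b/7) + C3*exp(2*sqrt(70)*b/7) + 7*b^2/20 - 7*b/12


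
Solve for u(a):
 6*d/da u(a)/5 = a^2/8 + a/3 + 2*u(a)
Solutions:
 u(a) = C1*exp(5*a/3) - a^2/16 - 29*a/120 - 29/200


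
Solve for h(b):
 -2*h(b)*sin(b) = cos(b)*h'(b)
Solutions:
 h(b) = C1*cos(b)^2


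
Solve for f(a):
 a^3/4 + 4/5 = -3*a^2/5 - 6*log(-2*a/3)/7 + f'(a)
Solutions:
 f(a) = C1 + a^4/16 + a^3/5 + 6*a*log(-a)/7 + 2*a*(-15*log(3) - 1 + 15*log(2))/35


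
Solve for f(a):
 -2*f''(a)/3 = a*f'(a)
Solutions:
 f(a) = C1 + C2*erf(sqrt(3)*a/2)


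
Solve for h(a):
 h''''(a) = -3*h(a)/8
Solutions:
 h(a) = (C1*sin(2^(3/4)*3^(1/4)*a/4) + C2*cos(2^(3/4)*3^(1/4)*a/4))*exp(-2^(3/4)*3^(1/4)*a/4) + (C3*sin(2^(3/4)*3^(1/4)*a/4) + C4*cos(2^(3/4)*3^(1/4)*a/4))*exp(2^(3/4)*3^(1/4)*a/4)


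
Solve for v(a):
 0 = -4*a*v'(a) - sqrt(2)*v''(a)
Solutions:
 v(a) = C1 + C2*erf(2^(1/4)*a)


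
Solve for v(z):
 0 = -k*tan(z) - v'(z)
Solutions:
 v(z) = C1 + k*log(cos(z))


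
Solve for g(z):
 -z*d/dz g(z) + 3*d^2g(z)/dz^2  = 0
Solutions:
 g(z) = C1 + C2*erfi(sqrt(6)*z/6)


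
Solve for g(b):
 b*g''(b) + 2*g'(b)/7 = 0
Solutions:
 g(b) = C1 + C2*b^(5/7)


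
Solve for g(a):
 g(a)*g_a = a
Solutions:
 g(a) = -sqrt(C1 + a^2)
 g(a) = sqrt(C1 + a^2)


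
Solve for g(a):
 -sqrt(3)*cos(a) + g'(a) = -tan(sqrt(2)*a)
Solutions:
 g(a) = C1 + sqrt(2)*log(cos(sqrt(2)*a))/2 + sqrt(3)*sin(a)


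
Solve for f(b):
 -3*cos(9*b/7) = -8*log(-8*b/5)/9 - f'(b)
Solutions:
 f(b) = C1 - 8*b*log(-b)/9 - 8*b*log(2)/3 + 8*b/9 + 8*b*log(5)/9 + 7*sin(9*b/7)/3


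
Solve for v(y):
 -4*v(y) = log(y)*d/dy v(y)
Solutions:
 v(y) = C1*exp(-4*li(y))


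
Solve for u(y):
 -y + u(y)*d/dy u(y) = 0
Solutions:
 u(y) = -sqrt(C1 + y^2)
 u(y) = sqrt(C1 + y^2)


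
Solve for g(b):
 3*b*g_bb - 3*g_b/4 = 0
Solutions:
 g(b) = C1 + C2*b^(5/4)


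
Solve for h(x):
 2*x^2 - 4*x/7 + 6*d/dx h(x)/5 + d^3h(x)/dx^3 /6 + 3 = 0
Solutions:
 h(x) = C1 + C2*sin(6*sqrt(5)*x/5) + C3*cos(6*sqrt(5)*x/5) - 5*x^3/9 + 5*x^2/21 - 55*x/27


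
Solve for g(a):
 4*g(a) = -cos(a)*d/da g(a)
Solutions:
 g(a) = C1*(sin(a)^2 - 2*sin(a) + 1)/(sin(a)^2 + 2*sin(a) + 1)


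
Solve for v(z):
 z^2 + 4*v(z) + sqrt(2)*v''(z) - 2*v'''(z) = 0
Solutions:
 v(z) = C1*exp(z*(-18*(sqrt(2)/108 + 1 + sqrt(2)*sqrt(-1 + (sqrt(2) + 108)^2/2)/108)^(1/3) - 1/(sqrt(2)/108 + 1 + sqrt(2)*sqrt(-1 + (sqrt(2) + 108)^2/2)/108)^(1/3) + 6*sqrt(2))/36)*sin(sqrt(3)*z*(-18*(sqrt(2)/108 + 1 + sqrt(2)*sqrt(-1 + 1458*(-2 - sqrt(2)/54)^2)/108)^(1/3) + (sqrt(2)/108 + 1 + sqrt(2)*sqrt(-1 + 1458*(-2 - sqrt(2)/54)^2)/108)^(-1/3))/36) + C2*exp(z*(-18*(sqrt(2)/108 + 1 + sqrt(2)*sqrt(-1 + (sqrt(2) + 108)^2/2)/108)^(1/3) - 1/(sqrt(2)/108 + 1 + sqrt(2)*sqrt(-1 + (sqrt(2) + 108)^2/2)/108)^(1/3) + 6*sqrt(2))/36)*cos(sqrt(3)*z*(-18*(sqrt(2)/108 + 1 + sqrt(2)*sqrt(-1 + 1458*(-2 - sqrt(2)/54)^2)/108)^(1/3) + (sqrt(2)/108 + 1 + sqrt(2)*sqrt(-1 + 1458*(-2 - sqrt(2)/54)^2)/108)^(-1/3))/36) + C3*exp(z*(1/(18*(sqrt(2)/108 + 1 + sqrt(2)*sqrt(-1 + (sqrt(2) + 108)^2/2)/108)^(1/3)) + sqrt(2)/6 + (sqrt(2)/108 + 1 + sqrt(2)*sqrt(-1 + (sqrt(2) + 108)^2/2)/108)^(1/3))) - z^2/4 + sqrt(2)/8


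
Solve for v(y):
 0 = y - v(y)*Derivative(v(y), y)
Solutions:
 v(y) = -sqrt(C1 + y^2)
 v(y) = sqrt(C1 + y^2)


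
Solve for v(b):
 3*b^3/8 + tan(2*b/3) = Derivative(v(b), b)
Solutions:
 v(b) = C1 + 3*b^4/32 - 3*log(cos(2*b/3))/2


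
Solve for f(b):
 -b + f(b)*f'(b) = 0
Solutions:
 f(b) = -sqrt(C1 + b^2)
 f(b) = sqrt(C1 + b^2)


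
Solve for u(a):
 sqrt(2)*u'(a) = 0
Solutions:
 u(a) = C1


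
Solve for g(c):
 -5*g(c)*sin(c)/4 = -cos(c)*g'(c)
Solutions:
 g(c) = C1/cos(c)^(5/4)


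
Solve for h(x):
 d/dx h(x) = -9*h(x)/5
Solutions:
 h(x) = C1*exp(-9*x/5)


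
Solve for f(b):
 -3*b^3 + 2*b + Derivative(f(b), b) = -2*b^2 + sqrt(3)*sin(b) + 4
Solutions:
 f(b) = C1 + 3*b^4/4 - 2*b^3/3 - b^2 + 4*b - sqrt(3)*cos(b)


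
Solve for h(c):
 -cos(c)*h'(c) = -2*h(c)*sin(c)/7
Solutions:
 h(c) = C1/cos(c)^(2/7)


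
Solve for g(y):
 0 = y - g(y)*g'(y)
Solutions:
 g(y) = -sqrt(C1 + y^2)
 g(y) = sqrt(C1 + y^2)


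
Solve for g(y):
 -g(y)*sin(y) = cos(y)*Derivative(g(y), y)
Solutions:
 g(y) = C1*cos(y)


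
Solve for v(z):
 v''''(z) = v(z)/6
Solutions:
 v(z) = C1*exp(-6^(3/4)*z/6) + C2*exp(6^(3/4)*z/6) + C3*sin(6^(3/4)*z/6) + C4*cos(6^(3/4)*z/6)


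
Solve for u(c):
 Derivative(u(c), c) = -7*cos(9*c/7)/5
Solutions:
 u(c) = C1 - 49*sin(9*c/7)/45


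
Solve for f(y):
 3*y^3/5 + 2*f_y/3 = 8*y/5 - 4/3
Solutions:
 f(y) = C1 - 9*y^4/40 + 6*y^2/5 - 2*y


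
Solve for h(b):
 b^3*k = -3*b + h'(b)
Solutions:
 h(b) = C1 + b^4*k/4 + 3*b^2/2


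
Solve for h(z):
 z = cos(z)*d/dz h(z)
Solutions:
 h(z) = C1 + Integral(z/cos(z), z)


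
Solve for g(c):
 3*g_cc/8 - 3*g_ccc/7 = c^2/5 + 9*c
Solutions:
 g(c) = C1 + C2*c + C3*exp(7*c/8) + 2*c^4/45 + 1324*c^3/315 + 10592*c^2/735


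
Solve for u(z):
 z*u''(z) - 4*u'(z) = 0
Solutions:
 u(z) = C1 + C2*z^5


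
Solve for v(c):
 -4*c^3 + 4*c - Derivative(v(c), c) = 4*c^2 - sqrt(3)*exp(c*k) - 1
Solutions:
 v(c) = C1 - c^4 - 4*c^3/3 + 2*c^2 + c + sqrt(3)*exp(c*k)/k


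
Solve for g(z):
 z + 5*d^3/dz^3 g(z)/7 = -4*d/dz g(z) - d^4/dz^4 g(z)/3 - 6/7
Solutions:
 g(z) = C1 + C2*exp(z*(-10 + 25/(14*sqrt(24234) + 2183)^(1/3) + (14*sqrt(24234) + 2183)^(1/3))/14)*sin(sqrt(3)*z*(-(14*sqrt(24234) + 2183)^(1/3) + 25/(14*sqrt(24234) + 2183)^(1/3))/14) + C3*exp(z*(-10 + 25/(14*sqrt(24234) + 2183)^(1/3) + (14*sqrt(24234) + 2183)^(1/3))/14)*cos(sqrt(3)*z*(-(14*sqrt(24234) + 2183)^(1/3) + 25/(14*sqrt(24234) + 2183)^(1/3))/14) + C4*exp(-z*(25/(14*sqrt(24234) + 2183)^(1/3) + 5 + (14*sqrt(24234) + 2183)^(1/3))/7) - z^2/8 - 3*z/14


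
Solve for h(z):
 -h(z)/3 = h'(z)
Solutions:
 h(z) = C1*exp(-z/3)


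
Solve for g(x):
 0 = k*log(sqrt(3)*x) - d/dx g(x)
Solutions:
 g(x) = C1 + k*x*log(x) - k*x + k*x*log(3)/2


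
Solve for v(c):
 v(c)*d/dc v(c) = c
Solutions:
 v(c) = -sqrt(C1 + c^2)
 v(c) = sqrt(C1 + c^2)


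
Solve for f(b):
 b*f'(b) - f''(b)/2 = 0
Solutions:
 f(b) = C1 + C2*erfi(b)


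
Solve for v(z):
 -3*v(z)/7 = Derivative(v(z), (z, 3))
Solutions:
 v(z) = C3*exp(-3^(1/3)*7^(2/3)*z/7) + (C1*sin(3^(5/6)*7^(2/3)*z/14) + C2*cos(3^(5/6)*7^(2/3)*z/14))*exp(3^(1/3)*7^(2/3)*z/14)


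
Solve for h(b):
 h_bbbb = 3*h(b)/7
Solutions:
 h(b) = C1*exp(-3^(1/4)*7^(3/4)*b/7) + C2*exp(3^(1/4)*7^(3/4)*b/7) + C3*sin(3^(1/4)*7^(3/4)*b/7) + C4*cos(3^(1/4)*7^(3/4)*b/7)


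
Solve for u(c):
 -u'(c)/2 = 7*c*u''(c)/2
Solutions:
 u(c) = C1 + C2*c^(6/7)


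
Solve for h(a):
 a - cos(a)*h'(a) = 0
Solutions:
 h(a) = C1 + Integral(a/cos(a), a)


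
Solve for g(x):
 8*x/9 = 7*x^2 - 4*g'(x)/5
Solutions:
 g(x) = C1 + 35*x^3/12 - 5*x^2/9


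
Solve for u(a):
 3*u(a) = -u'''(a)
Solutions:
 u(a) = C3*exp(-3^(1/3)*a) + (C1*sin(3^(5/6)*a/2) + C2*cos(3^(5/6)*a/2))*exp(3^(1/3)*a/2)


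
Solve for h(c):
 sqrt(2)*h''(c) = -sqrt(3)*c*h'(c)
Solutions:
 h(c) = C1 + C2*erf(6^(1/4)*c/2)


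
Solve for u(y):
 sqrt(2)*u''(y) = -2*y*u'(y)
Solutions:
 u(y) = C1 + C2*erf(2^(3/4)*y/2)


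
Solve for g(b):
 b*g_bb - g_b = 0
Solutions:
 g(b) = C1 + C2*b^2


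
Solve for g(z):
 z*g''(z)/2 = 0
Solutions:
 g(z) = C1 + C2*z


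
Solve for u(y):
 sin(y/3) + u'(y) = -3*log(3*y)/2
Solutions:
 u(y) = C1 - 3*y*log(y)/2 - 3*y*log(3)/2 + 3*y/2 + 3*cos(y/3)


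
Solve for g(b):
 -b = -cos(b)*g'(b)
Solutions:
 g(b) = C1 + Integral(b/cos(b), b)


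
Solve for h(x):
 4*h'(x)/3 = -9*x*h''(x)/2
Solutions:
 h(x) = C1 + C2*x^(19/27)


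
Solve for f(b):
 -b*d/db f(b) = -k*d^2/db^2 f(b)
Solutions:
 f(b) = C1 + C2*erf(sqrt(2)*b*sqrt(-1/k)/2)/sqrt(-1/k)


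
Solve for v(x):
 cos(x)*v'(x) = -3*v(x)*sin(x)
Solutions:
 v(x) = C1*cos(x)^3


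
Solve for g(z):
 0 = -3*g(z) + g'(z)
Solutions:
 g(z) = C1*exp(3*z)


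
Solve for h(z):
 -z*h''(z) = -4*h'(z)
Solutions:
 h(z) = C1 + C2*z^5


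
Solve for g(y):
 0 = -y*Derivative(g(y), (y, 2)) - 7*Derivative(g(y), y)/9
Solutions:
 g(y) = C1 + C2*y^(2/9)


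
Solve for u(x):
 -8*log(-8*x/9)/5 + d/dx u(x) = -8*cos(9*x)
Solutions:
 u(x) = C1 + 8*x*log(-x)/5 - 4*x*log(3) - 8*x/5 + 4*x*log(6)/5 + 4*x*log(2) - 8*sin(9*x)/9


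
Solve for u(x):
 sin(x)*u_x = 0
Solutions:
 u(x) = C1


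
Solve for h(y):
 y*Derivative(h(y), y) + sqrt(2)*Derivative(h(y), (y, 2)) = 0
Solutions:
 h(y) = C1 + C2*erf(2^(1/4)*y/2)


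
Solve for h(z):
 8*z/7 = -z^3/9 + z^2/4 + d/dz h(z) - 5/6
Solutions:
 h(z) = C1 + z^4/36 - z^3/12 + 4*z^2/7 + 5*z/6


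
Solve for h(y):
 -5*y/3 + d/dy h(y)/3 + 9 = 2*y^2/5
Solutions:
 h(y) = C1 + 2*y^3/5 + 5*y^2/2 - 27*y


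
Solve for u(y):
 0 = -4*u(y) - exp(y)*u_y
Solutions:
 u(y) = C1*exp(4*exp(-y))


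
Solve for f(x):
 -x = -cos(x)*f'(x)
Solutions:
 f(x) = C1 + Integral(x/cos(x), x)


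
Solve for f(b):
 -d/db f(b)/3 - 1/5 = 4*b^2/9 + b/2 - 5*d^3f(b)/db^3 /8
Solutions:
 f(b) = C1 + C2*exp(-2*sqrt(30)*b/15) + C3*exp(2*sqrt(30)*b/15) - 4*b^3/9 - 3*b^2/4 - 28*b/5


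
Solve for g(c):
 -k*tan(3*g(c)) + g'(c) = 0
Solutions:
 g(c) = -asin(C1*exp(3*c*k))/3 + pi/3
 g(c) = asin(C1*exp(3*c*k))/3


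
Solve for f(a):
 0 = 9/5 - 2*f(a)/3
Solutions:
 f(a) = 27/10


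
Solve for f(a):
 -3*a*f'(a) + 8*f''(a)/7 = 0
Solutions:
 f(a) = C1 + C2*erfi(sqrt(21)*a/4)


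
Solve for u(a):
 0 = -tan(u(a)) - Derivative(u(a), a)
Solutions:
 u(a) = pi - asin(C1*exp(-a))
 u(a) = asin(C1*exp(-a))


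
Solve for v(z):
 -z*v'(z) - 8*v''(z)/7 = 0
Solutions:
 v(z) = C1 + C2*erf(sqrt(7)*z/4)


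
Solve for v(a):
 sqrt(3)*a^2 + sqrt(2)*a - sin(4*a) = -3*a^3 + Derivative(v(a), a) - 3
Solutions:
 v(a) = C1 + 3*a^4/4 + sqrt(3)*a^3/3 + sqrt(2)*a^2/2 + 3*a + cos(4*a)/4


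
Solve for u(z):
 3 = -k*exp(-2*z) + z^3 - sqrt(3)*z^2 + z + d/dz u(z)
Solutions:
 u(z) = C1 - k*exp(-2*z)/2 - z^4/4 + sqrt(3)*z^3/3 - z^2/2 + 3*z


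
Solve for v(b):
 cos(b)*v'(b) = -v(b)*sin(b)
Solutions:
 v(b) = C1*cos(b)


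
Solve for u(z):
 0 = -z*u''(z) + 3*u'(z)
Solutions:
 u(z) = C1 + C2*z^4


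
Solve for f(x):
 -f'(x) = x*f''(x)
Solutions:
 f(x) = C1 + C2*log(x)


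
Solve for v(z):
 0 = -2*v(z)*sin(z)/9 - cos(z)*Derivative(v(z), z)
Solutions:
 v(z) = C1*cos(z)^(2/9)


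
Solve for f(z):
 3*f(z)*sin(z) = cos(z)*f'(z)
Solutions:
 f(z) = C1/cos(z)^3


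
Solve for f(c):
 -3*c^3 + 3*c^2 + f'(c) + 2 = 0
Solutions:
 f(c) = C1 + 3*c^4/4 - c^3 - 2*c


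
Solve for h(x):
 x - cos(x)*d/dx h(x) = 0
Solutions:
 h(x) = C1 + Integral(x/cos(x), x)


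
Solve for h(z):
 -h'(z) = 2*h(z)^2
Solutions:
 h(z) = 1/(C1 + 2*z)


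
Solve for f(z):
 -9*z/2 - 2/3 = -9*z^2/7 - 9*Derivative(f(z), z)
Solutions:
 f(z) = C1 - z^3/21 + z^2/4 + 2*z/27


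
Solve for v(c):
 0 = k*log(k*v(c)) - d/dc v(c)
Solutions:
 li(k*v(c))/k = C1 + c*k


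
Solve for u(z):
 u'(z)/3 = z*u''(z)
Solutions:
 u(z) = C1 + C2*z^(4/3)


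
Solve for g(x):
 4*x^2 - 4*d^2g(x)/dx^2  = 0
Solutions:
 g(x) = C1 + C2*x + x^4/12


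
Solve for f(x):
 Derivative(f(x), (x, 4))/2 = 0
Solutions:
 f(x) = C1 + C2*x + C3*x^2 + C4*x^3


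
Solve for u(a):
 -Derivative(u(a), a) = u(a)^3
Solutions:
 u(a) = -sqrt(2)*sqrt(-1/(C1 - a))/2
 u(a) = sqrt(2)*sqrt(-1/(C1 - a))/2


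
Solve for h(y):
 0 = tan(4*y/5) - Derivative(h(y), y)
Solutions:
 h(y) = C1 - 5*log(cos(4*y/5))/4


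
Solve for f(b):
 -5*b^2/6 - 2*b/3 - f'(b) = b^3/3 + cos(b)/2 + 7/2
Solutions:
 f(b) = C1 - b^4/12 - 5*b^3/18 - b^2/3 - 7*b/2 - sin(b)/2


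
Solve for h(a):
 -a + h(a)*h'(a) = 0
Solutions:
 h(a) = -sqrt(C1 + a^2)
 h(a) = sqrt(C1 + a^2)


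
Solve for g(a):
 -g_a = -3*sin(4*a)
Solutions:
 g(a) = C1 - 3*cos(4*a)/4


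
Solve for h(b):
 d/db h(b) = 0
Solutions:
 h(b) = C1


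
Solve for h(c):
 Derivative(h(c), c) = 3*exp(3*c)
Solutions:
 h(c) = C1 + exp(3*c)


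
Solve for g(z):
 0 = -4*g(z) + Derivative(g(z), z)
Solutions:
 g(z) = C1*exp(4*z)


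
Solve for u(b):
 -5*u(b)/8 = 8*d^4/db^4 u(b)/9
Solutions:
 u(b) = (C1*sin(sqrt(3)*5^(1/4)*b/4) + C2*cos(sqrt(3)*5^(1/4)*b/4))*exp(-sqrt(3)*5^(1/4)*b/4) + (C3*sin(sqrt(3)*5^(1/4)*b/4) + C4*cos(sqrt(3)*5^(1/4)*b/4))*exp(sqrt(3)*5^(1/4)*b/4)


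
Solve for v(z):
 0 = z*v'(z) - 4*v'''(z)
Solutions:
 v(z) = C1 + Integral(C2*airyai(2^(1/3)*z/2) + C3*airybi(2^(1/3)*z/2), z)


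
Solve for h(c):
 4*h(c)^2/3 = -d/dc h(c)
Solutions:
 h(c) = 3/(C1 + 4*c)


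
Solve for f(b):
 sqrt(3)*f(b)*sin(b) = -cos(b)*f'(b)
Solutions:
 f(b) = C1*cos(b)^(sqrt(3))


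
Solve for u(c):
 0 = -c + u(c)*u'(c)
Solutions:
 u(c) = -sqrt(C1 + c^2)
 u(c) = sqrt(C1 + c^2)


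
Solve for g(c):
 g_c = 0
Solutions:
 g(c) = C1


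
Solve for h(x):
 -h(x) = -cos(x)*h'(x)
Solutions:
 h(x) = C1*sqrt(sin(x) + 1)/sqrt(sin(x) - 1)


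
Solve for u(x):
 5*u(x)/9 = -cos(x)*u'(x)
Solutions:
 u(x) = C1*(sin(x) - 1)^(5/18)/(sin(x) + 1)^(5/18)


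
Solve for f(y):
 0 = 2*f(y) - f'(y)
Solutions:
 f(y) = C1*exp(2*y)


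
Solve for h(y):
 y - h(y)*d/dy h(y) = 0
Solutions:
 h(y) = -sqrt(C1 + y^2)
 h(y) = sqrt(C1 + y^2)


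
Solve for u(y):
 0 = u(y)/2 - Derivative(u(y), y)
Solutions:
 u(y) = C1*exp(y/2)


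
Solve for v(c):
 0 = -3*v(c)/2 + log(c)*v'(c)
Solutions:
 v(c) = C1*exp(3*li(c)/2)


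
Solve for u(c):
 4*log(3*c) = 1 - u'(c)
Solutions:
 u(c) = C1 - 4*c*log(c) - c*log(81) + 5*c


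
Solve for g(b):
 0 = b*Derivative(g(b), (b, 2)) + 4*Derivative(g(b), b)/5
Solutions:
 g(b) = C1 + C2*b^(1/5)


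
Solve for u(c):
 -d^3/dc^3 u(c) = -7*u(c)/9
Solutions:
 u(c) = C3*exp(21^(1/3)*c/3) + (C1*sin(3^(5/6)*7^(1/3)*c/6) + C2*cos(3^(5/6)*7^(1/3)*c/6))*exp(-21^(1/3)*c/6)


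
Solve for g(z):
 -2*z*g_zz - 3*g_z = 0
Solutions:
 g(z) = C1 + C2/sqrt(z)


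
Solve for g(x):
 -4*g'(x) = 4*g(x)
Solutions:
 g(x) = C1*exp(-x)


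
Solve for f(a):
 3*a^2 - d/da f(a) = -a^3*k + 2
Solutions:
 f(a) = C1 + a^4*k/4 + a^3 - 2*a


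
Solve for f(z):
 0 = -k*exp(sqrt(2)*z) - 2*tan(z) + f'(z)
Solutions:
 f(z) = C1 + sqrt(2)*k*exp(sqrt(2)*z)/2 - 2*log(cos(z))


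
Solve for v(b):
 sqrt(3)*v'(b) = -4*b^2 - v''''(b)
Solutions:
 v(b) = C1 + C4*exp(-3^(1/6)*b) - 4*sqrt(3)*b^3/9 + (C2*sin(3^(2/3)*b/2) + C3*cos(3^(2/3)*b/2))*exp(3^(1/6)*b/2)


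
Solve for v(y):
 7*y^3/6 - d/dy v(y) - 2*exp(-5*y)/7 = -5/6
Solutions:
 v(y) = C1 + 7*y^4/24 + 5*y/6 + 2*exp(-5*y)/35


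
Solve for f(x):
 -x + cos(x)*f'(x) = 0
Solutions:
 f(x) = C1 + Integral(x/cos(x), x)


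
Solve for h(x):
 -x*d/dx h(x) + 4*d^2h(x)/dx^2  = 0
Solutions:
 h(x) = C1 + C2*erfi(sqrt(2)*x/4)


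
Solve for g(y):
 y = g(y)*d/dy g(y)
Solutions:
 g(y) = -sqrt(C1 + y^2)
 g(y) = sqrt(C1 + y^2)


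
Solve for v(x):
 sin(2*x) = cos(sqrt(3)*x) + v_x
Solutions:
 v(x) = C1 - sqrt(3)*sin(sqrt(3)*x)/3 - cos(2*x)/2


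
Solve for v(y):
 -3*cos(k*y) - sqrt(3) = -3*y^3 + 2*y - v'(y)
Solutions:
 v(y) = C1 - 3*y^4/4 + y^2 + sqrt(3)*y + 3*sin(k*y)/k


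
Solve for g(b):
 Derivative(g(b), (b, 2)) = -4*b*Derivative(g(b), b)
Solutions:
 g(b) = C1 + C2*erf(sqrt(2)*b)


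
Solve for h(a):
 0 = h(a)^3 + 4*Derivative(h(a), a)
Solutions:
 h(a) = -sqrt(2)*sqrt(-1/(C1 - a))
 h(a) = sqrt(2)*sqrt(-1/(C1 - a))


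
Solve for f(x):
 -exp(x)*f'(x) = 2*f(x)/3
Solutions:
 f(x) = C1*exp(2*exp(-x)/3)


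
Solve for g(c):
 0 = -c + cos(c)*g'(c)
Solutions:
 g(c) = C1 + Integral(c/cos(c), c)


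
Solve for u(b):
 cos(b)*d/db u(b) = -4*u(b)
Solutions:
 u(b) = C1*(sin(b)^2 - 2*sin(b) + 1)/(sin(b)^2 + 2*sin(b) + 1)


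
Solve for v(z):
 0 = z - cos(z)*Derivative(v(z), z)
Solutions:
 v(z) = C1 + Integral(z/cos(z), z)


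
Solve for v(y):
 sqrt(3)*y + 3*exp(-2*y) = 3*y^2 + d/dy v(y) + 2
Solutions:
 v(y) = C1 - y^3 + sqrt(3)*y^2/2 - 2*y - 3*exp(-2*y)/2


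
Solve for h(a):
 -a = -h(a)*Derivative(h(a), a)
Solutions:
 h(a) = -sqrt(C1 + a^2)
 h(a) = sqrt(C1 + a^2)


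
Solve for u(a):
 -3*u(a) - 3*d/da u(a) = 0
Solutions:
 u(a) = C1*exp(-a)


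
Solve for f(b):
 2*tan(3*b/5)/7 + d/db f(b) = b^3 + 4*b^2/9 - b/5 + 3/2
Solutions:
 f(b) = C1 + b^4/4 + 4*b^3/27 - b^2/10 + 3*b/2 + 10*log(cos(3*b/5))/21


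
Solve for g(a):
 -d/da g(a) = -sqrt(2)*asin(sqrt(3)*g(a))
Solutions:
 Integral(1/asin(sqrt(3)*_y), (_y, g(a))) = C1 + sqrt(2)*a


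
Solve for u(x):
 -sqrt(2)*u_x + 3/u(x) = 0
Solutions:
 u(x) = -sqrt(C1 + 3*sqrt(2)*x)
 u(x) = sqrt(C1 + 3*sqrt(2)*x)


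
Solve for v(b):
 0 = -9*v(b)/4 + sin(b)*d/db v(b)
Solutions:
 v(b) = C1*(cos(b) - 1)^(9/8)/(cos(b) + 1)^(9/8)


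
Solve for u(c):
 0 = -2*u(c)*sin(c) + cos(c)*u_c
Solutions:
 u(c) = C1/cos(c)^2


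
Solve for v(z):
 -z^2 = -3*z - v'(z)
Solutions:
 v(z) = C1 + z^3/3 - 3*z^2/2


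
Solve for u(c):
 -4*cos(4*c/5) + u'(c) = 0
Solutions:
 u(c) = C1 + 5*sin(4*c/5)


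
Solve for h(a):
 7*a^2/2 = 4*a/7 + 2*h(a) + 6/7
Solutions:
 h(a) = 7*a^2/4 - 2*a/7 - 3/7


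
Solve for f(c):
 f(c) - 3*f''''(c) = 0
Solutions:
 f(c) = C1*exp(-3^(3/4)*c/3) + C2*exp(3^(3/4)*c/3) + C3*sin(3^(3/4)*c/3) + C4*cos(3^(3/4)*c/3)


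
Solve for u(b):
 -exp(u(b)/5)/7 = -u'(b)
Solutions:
 u(b) = 5*log(-1/(C1 + b)) + 5*log(35)


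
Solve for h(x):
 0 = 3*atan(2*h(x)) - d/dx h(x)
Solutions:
 Integral(1/atan(2*_y), (_y, h(x))) = C1 + 3*x


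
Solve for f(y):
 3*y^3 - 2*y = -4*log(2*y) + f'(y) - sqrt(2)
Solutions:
 f(y) = C1 + 3*y^4/4 - y^2 + 4*y*log(y) - 4*y + sqrt(2)*y + y*log(16)


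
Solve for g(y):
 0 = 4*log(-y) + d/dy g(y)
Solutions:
 g(y) = C1 - 4*y*log(-y) + 4*y


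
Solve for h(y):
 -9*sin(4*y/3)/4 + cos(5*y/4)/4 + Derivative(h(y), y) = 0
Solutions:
 h(y) = C1 - sin(5*y/4)/5 - 27*cos(4*y/3)/16


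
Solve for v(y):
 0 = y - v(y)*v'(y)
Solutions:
 v(y) = -sqrt(C1 + y^2)
 v(y) = sqrt(C1 + y^2)


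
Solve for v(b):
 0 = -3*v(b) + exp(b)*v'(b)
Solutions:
 v(b) = C1*exp(-3*exp(-b))


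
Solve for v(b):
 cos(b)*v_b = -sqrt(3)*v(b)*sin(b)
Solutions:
 v(b) = C1*cos(b)^(sqrt(3))


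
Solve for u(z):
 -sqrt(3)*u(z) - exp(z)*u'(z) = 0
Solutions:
 u(z) = C1*exp(sqrt(3)*exp(-z))


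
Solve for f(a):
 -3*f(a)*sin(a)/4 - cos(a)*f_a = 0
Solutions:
 f(a) = C1*cos(a)^(3/4)


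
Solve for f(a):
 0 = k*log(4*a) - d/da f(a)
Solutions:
 f(a) = C1 + a*k*log(a) - a*k + a*k*log(4)


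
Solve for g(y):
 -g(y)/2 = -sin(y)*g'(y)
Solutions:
 g(y) = C1*(cos(y) - 1)^(1/4)/(cos(y) + 1)^(1/4)


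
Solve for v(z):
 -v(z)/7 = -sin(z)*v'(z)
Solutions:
 v(z) = C1*(cos(z) - 1)^(1/14)/(cos(z) + 1)^(1/14)


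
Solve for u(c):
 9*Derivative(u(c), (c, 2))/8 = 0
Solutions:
 u(c) = C1 + C2*c


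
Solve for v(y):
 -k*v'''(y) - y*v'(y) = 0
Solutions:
 v(y) = C1 + Integral(C2*airyai(y*(-1/k)^(1/3)) + C3*airybi(y*(-1/k)^(1/3)), y)


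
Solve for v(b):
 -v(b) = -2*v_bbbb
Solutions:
 v(b) = C1*exp(-2^(3/4)*b/2) + C2*exp(2^(3/4)*b/2) + C3*sin(2^(3/4)*b/2) + C4*cos(2^(3/4)*b/2)


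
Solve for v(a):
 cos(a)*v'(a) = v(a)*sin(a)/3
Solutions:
 v(a) = C1/cos(a)^(1/3)


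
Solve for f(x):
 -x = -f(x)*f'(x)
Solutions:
 f(x) = -sqrt(C1 + x^2)
 f(x) = sqrt(C1 + x^2)


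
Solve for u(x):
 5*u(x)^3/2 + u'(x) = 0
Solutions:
 u(x) = -sqrt(-1/(C1 - 5*x))
 u(x) = sqrt(-1/(C1 - 5*x))


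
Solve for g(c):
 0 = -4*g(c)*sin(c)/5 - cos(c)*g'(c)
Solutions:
 g(c) = C1*cos(c)^(4/5)


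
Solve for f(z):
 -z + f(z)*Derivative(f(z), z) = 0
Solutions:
 f(z) = -sqrt(C1 + z^2)
 f(z) = sqrt(C1 + z^2)


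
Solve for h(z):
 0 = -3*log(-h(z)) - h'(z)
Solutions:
 -li(-h(z)) = C1 - 3*z


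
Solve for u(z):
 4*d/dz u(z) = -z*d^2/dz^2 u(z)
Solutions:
 u(z) = C1 + C2/z^3


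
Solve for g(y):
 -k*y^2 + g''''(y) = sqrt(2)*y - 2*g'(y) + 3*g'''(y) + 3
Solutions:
 g(y) = C1 + k*y^3/6 + 3*k*y/2 + sqrt(2)*y^2/4 + 3*y/2 + (C2 + C3*exp(-sqrt(3)*y) + C4*exp(sqrt(3)*y))*exp(y)


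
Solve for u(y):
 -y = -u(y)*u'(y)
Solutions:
 u(y) = -sqrt(C1 + y^2)
 u(y) = sqrt(C1 + y^2)


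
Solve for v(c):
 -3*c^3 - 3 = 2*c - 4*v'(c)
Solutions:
 v(c) = C1 + 3*c^4/16 + c^2/4 + 3*c/4


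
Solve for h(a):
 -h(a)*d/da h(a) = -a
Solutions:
 h(a) = -sqrt(C1 + a^2)
 h(a) = sqrt(C1 + a^2)


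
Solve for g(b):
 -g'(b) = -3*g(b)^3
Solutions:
 g(b) = -sqrt(2)*sqrt(-1/(C1 + 3*b))/2
 g(b) = sqrt(2)*sqrt(-1/(C1 + 3*b))/2


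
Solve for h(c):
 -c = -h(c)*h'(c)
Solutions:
 h(c) = -sqrt(C1 + c^2)
 h(c) = sqrt(C1 + c^2)


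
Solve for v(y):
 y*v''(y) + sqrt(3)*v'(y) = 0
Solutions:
 v(y) = C1 + C2*y^(1 - sqrt(3))


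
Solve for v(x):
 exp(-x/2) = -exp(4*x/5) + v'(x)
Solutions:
 v(x) = C1 + 5*exp(4*x/5)/4 - 2*exp(-x/2)


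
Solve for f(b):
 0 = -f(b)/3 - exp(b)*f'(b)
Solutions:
 f(b) = C1*exp(exp(-b)/3)


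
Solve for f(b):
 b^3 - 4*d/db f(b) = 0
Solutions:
 f(b) = C1 + b^4/16


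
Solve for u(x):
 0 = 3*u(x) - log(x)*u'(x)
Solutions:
 u(x) = C1*exp(3*li(x))


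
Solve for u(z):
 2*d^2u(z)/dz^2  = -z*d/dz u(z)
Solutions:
 u(z) = C1 + C2*erf(z/2)


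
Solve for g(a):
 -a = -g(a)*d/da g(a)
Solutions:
 g(a) = -sqrt(C1 + a^2)
 g(a) = sqrt(C1 + a^2)


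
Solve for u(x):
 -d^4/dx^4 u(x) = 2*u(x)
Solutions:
 u(x) = (C1*sin(2^(3/4)*x/2) + C2*cos(2^(3/4)*x/2))*exp(-2^(3/4)*x/2) + (C3*sin(2^(3/4)*x/2) + C4*cos(2^(3/4)*x/2))*exp(2^(3/4)*x/2)


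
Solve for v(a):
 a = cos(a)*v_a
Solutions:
 v(a) = C1 + Integral(a/cos(a), a)


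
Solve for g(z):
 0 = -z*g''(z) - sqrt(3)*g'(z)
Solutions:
 g(z) = C1 + C2*z^(1 - sqrt(3))


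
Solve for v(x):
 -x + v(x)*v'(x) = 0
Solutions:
 v(x) = -sqrt(C1 + x^2)
 v(x) = sqrt(C1 + x^2)


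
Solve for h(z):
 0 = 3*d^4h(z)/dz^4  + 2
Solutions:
 h(z) = C1 + C2*z + C3*z^2 + C4*z^3 - z^4/36


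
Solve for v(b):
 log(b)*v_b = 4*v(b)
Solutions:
 v(b) = C1*exp(4*li(b))


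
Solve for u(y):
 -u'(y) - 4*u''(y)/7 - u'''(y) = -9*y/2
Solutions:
 u(y) = C1 + 9*y^2/4 - 18*y/7 + (C2*sin(3*sqrt(5)*y/7) + C3*cos(3*sqrt(5)*y/7))*exp(-2*y/7)


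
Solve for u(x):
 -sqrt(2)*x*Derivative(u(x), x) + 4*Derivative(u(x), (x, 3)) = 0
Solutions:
 u(x) = C1 + Integral(C2*airyai(sqrt(2)*x/2) + C3*airybi(sqrt(2)*x/2), x)


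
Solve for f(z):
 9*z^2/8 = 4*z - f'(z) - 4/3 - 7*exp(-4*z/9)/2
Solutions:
 f(z) = C1 - 3*z^3/8 + 2*z^2 - 4*z/3 + 63*exp(-4*z/9)/8


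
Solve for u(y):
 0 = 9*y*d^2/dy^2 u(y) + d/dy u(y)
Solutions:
 u(y) = C1 + C2*y^(8/9)


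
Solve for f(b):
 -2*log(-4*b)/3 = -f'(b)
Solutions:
 f(b) = C1 + 2*b*log(-b)/3 + 2*b*(-1 + 2*log(2))/3


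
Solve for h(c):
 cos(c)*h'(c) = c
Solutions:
 h(c) = C1 + Integral(c/cos(c), c)


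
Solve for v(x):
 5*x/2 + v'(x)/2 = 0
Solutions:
 v(x) = C1 - 5*x^2/2


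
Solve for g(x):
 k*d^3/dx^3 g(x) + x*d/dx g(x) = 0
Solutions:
 g(x) = C1 + Integral(C2*airyai(x*(-1/k)^(1/3)) + C3*airybi(x*(-1/k)^(1/3)), x)


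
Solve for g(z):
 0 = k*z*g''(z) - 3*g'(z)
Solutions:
 g(z) = C1 + z^(((re(k) + 3)*re(k) + im(k)^2)/(re(k)^2 + im(k)^2))*(C2*sin(3*log(z)*Abs(im(k))/(re(k)^2 + im(k)^2)) + C3*cos(3*log(z)*im(k)/(re(k)^2 + im(k)^2)))


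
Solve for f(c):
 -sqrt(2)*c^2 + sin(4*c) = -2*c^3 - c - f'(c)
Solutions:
 f(c) = C1 - c^4/2 + sqrt(2)*c^3/3 - c^2/2 + cos(4*c)/4


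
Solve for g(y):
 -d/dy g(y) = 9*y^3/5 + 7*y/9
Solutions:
 g(y) = C1 - 9*y^4/20 - 7*y^2/18


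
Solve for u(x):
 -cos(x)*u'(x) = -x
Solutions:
 u(x) = C1 + Integral(x/cos(x), x)


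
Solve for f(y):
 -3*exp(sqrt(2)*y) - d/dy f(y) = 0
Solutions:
 f(y) = C1 - 3*sqrt(2)*exp(sqrt(2)*y)/2


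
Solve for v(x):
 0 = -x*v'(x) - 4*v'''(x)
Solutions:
 v(x) = C1 + Integral(C2*airyai(-2^(1/3)*x/2) + C3*airybi(-2^(1/3)*x/2), x)


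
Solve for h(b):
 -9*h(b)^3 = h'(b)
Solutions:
 h(b) = -sqrt(2)*sqrt(-1/(C1 - 9*b))/2
 h(b) = sqrt(2)*sqrt(-1/(C1 - 9*b))/2


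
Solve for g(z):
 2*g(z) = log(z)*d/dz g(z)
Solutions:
 g(z) = C1*exp(2*li(z))


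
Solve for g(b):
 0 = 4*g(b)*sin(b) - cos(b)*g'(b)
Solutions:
 g(b) = C1/cos(b)^4


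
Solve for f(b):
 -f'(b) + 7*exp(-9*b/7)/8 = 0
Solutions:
 f(b) = C1 - 49*exp(-9*b/7)/72


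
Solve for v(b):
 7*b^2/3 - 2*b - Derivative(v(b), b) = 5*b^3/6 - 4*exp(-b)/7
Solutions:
 v(b) = C1 - 5*b^4/24 + 7*b^3/9 - b^2 - 4*exp(-b)/7


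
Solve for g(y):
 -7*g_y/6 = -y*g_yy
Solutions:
 g(y) = C1 + C2*y^(13/6)


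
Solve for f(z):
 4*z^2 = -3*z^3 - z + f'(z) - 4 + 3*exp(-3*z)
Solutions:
 f(z) = C1 + 3*z^4/4 + 4*z^3/3 + z^2/2 + 4*z + exp(-3*z)


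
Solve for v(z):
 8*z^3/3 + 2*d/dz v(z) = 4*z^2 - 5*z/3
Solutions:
 v(z) = C1 - z^4/3 + 2*z^3/3 - 5*z^2/12


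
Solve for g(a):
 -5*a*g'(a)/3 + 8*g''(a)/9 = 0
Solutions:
 g(a) = C1 + C2*erfi(sqrt(15)*a/4)


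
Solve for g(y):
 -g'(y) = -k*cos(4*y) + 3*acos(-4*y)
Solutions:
 g(y) = C1 + k*sin(4*y)/4 - 3*y*acos(-4*y) - 3*sqrt(1 - 16*y^2)/4


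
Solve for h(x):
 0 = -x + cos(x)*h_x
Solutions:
 h(x) = C1 + Integral(x/cos(x), x)


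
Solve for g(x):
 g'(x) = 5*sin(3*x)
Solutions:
 g(x) = C1 - 5*cos(3*x)/3


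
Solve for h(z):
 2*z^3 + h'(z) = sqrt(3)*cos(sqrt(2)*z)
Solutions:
 h(z) = C1 - z^4/2 + sqrt(6)*sin(sqrt(2)*z)/2


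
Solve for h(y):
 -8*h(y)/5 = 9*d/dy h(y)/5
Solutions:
 h(y) = C1*exp(-8*y/9)


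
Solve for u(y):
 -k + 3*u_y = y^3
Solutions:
 u(y) = C1 + k*y/3 + y^4/12


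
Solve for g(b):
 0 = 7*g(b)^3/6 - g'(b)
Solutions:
 g(b) = -sqrt(3)*sqrt(-1/(C1 + 7*b))
 g(b) = sqrt(3)*sqrt(-1/(C1 + 7*b))


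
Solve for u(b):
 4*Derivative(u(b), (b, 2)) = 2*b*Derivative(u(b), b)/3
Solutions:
 u(b) = C1 + C2*erfi(sqrt(3)*b/6)


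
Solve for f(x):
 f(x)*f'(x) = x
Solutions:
 f(x) = -sqrt(C1 + x^2)
 f(x) = sqrt(C1 + x^2)


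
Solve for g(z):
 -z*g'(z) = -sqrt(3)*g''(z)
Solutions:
 g(z) = C1 + C2*erfi(sqrt(2)*3^(3/4)*z/6)


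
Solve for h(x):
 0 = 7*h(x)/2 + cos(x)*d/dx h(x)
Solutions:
 h(x) = C1*(sin(x) - 1)^(7/4)/(sin(x) + 1)^(7/4)


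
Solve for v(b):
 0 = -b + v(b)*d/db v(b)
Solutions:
 v(b) = -sqrt(C1 + b^2)
 v(b) = sqrt(C1 + b^2)


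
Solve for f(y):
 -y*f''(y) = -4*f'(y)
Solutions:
 f(y) = C1 + C2*y^5


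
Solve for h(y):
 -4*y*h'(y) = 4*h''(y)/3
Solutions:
 h(y) = C1 + C2*erf(sqrt(6)*y/2)


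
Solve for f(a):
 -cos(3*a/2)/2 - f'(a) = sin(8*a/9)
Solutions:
 f(a) = C1 - sin(3*a/2)/3 + 9*cos(8*a/9)/8


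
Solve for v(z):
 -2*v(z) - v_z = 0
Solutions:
 v(z) = C1*exp(-2*z)


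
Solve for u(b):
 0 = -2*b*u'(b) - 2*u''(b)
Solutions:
 u(b) = C1 + C2*erf(sqrt(2)*b/2)


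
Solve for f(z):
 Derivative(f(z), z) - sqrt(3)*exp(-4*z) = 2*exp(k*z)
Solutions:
 f(z) = C1 - sqrt(3)*exp(-4*z)/4 + 2*exp(k*z)/k


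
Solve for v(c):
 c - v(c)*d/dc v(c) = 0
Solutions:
 v(c) = -sqrt(C1 + c^2)
 v(c) = sqrt(C1 + c^2)


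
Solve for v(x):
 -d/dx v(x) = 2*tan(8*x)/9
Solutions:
 v(x) = C1 + log(cos(8*x))/36


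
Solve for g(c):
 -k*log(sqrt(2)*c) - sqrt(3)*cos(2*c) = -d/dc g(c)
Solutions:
 g(c) = C1 + c*k*(log(c) - 1) + c*k*log(2)/2 + sqrt(3)*sin(2*c)/2


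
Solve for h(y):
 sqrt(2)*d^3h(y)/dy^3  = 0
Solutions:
 h(y) = C1 + C2*y + C3*y^2


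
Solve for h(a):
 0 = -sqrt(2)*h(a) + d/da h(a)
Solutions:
 h(a) = C1*exp(sqrt(2)*a)


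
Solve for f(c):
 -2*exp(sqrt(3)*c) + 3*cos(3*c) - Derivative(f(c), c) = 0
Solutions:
 f(c) = C1 - 2*sqrt(3)*exp(sqrt(3)*c)/3 + sin(3*c)


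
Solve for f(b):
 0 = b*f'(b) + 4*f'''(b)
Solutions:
 f(b) = C1 + Integral(C2*airyai(-2^(1/3)*b/2) + C3*airybi(-2^(1/3)*b/2), b)


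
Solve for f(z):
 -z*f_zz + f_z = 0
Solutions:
 f(z) = C1 + C2*z^2


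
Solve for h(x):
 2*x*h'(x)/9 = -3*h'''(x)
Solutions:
 h(x) = C1 + Integral(C2*airyai(-2^(1/3)*x/3) + C3*airybi(-2^(1/3)*x/3), x)


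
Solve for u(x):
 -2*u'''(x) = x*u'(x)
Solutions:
 u(x) = C1 + Integral(C2*airyai(-2^(2/3)*x/2) + C3*airybi(-2^(2/3)*x/2), x)


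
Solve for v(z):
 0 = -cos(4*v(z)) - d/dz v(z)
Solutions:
 v(z) = -asin((C1 + exp(8*z))/(C1 - exp(8*z)))/4 + pi/4
 v(z) = asin((C1 + exp(8*z))/(C1 - exp(8*z)))/4


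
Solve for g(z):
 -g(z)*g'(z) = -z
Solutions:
 g(z) = -sqrt(C1 + z^2)
 g(z) = sqrt(C1 + z^2)


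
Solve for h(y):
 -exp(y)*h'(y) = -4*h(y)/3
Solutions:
 h(y) = C1*exp(-4*exp(-y)/3)


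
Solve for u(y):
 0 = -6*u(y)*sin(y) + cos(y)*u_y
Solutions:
 u(y) = C1/cos(y)^6


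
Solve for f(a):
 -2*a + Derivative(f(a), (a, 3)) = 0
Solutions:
 f(a) = C1 + C2*a + C3*a^2 + a^4/12


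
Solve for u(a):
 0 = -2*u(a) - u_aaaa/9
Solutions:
 u(a) = (C1*sin(2^(3/4)*sqrt(3)*a/2) + C2*cos(2^(3/4)*sqrt(3)*a/2))*exp(-2^(3/4)*sqrt(3)*a/2) + (C3*sin(2^(3/4)*sqrt(3)*a/2) + C4*cos(2^(3/4)*sqrt(3)*a/2))*exp(2^(3/4)*sqrt(3)*a/2)


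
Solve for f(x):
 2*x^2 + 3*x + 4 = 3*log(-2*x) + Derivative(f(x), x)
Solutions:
 f(x) = C1 + 2*x^3/3 + 3*x^2/2 - 3*x*log(-x) + x*(7 - 3*log(2))


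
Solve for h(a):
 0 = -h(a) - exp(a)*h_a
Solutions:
 h(a) = C1*exp(exp(-a))


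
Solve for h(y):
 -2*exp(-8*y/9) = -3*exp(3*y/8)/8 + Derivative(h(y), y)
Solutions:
 h(y) = C1 + exp(3*y/8) + 9*exp(-8*y/9)/4


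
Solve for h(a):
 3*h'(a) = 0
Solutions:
 h(a) = C1


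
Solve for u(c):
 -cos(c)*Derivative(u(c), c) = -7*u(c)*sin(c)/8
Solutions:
 u(c) = C1/cos(c)^(7/8)


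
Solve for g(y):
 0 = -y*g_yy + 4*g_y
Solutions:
 g(y) = C1 + C2*y^5


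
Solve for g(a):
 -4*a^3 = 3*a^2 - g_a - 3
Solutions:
 g(a) = C1 + a^4 + a^3 - 3*a


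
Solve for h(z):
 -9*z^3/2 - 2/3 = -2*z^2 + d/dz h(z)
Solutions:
 h(z) = C1 - 9*z^4/8 + 2*z^3/3 - 2*z/3


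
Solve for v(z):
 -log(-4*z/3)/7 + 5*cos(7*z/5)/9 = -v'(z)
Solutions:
 v(z) = C1 + z*log(-z)/7 - z*log(3)/7 - z/7 + 2*z*log(2)/7 - 25*sin(7*z/5)/63


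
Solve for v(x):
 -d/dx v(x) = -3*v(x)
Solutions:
 v(x) = C1*exp(3*x)
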